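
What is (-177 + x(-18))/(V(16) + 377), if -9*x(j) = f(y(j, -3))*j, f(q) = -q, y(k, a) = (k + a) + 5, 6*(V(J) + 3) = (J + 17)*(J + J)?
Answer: -29/110 ≈ -0.26364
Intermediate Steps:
V(J) = -3 + J*(17 + J)/3 (V(J) = -3 + ((J + 17)*(J + J))/6 = -3 + ((17 + J)*(2*J))/6 = -3 + (2*J*(17 + J))/6 = -3 + J*(17 + J)/3)
y(k, a) = 5 + a + k (y(k, a) = (a + k) + 5 = 5 + a + k)
x(j) = -j*(-2 - j)/9 (x(j) = -(-(5 - 3 + j))*j/9 = -(-(2 + j))*j/9 = -(-2 - j)*j/9 = -j*(-2 - j)/9)
(-177 + x(-18))/(V(16) + 377) = (-177 + (⅑)*(-18)*(2 - 18))/((-3 + (⅓)*16² + (17/3)*16) + 377) = (-177 + (⅑)*(-18)*(-16))/((-3 + (⅓)*256 + 272/3) + 377) = (-177 + 32)/((-3 + 256/3 + 272/3) + 377) = -145/(173 + 377) = -145/550 = -145*1/550 = -29/110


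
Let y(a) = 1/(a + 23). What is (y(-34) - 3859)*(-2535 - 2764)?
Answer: 224942550/11 ≈ 2.0449e+7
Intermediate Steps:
y(a) = 1/(23 + a)
(y(-34) - 3859)*(-2535 - 2764) = (1/(23 - 34) - 3859)*(-2535 - 2764) = (1/(-11) - 3859)*(-5299) = (-1/11 - 3859)*(-5299) = -42450/11*(-5299) = 224942550/11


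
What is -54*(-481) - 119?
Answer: 25855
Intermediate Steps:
-54*(-481) - 119 = 25974 - 119 = 25855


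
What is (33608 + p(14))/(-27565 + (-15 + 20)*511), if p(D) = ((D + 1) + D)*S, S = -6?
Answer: -16717/12505 ≈ -1.3368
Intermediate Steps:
p(D) = -6 - 12*D (p(D) = ((D + 1) + D)*(-6) = ((1 + D) + D)*(-6) = (1 + 2*D)*(-6) = -6 - 12*D)
(33608 + p(14))/(-27565 + (-15 + 20)*511) = (33608 + (-6 - 12*14))/(-27565 + (-15 + 20)*511) = (33608 + (-6 - 168))/(-27565 + 5*511) = (33608 - 174)/(-27565 + 2555) = 33434/(-25010) = 33434*(-1/25010) = -16717/12505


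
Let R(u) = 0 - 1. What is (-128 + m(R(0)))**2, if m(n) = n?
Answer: 16641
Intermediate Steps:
R(u) = -1
(-128 + m(R(0)))**2 = (-128 - 1)**2 = (-129)**2 = 16641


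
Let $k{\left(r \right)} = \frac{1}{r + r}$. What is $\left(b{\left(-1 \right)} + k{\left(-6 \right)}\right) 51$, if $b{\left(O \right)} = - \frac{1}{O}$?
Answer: $\frac{187}{4} \approx 46.75$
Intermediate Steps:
$k{\left(r \right)} = \frac{1}{2 r}$
$\left(b{\left(-1 \right)} + k{\left(-6 \right)}\right) 51 = \left(- \frac{1}{-1} + \frac{1}{2 \left(-6\right)}\right) 51 = \left(\left(-1\right) \left(-1\right) + \frac{1}{2} \left(- \frac{1}{6}\right)\right) 51 = \left(1 - \frac{1}{12}\right) 51 = \frac{11}{12} \cdot 51 = \frac{187}{4}$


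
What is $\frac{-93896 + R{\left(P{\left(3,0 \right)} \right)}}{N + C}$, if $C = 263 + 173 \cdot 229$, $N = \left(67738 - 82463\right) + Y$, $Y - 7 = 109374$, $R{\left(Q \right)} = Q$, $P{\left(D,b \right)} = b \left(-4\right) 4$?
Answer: $- \frac{11737}{16817} \approx -0.69792$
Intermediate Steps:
$P{\left(D,b \right)} = - 16 b$ ($P{\left(D,b \right)} = - 4 b 4 = - 16 b$)
$Y = 109381$ ($Y = 7 + 109374 = 109381$)
$N = 94656$ ($N = \left(67738 - 82463\right) + 109381 = -14725 + 109381 = 94656$)
$C = 39880$ ($C = 263 + 39617 = 39880$)
$\frac{-93896 + R{\left(P{\left(3,0 \right)} \right)}}{N + C} = \frac{-93896 - 0}{94656 + 39880} = \frac{-93896 + 0}{134536} = \left(-93896\right) \frac{1}{134536} = - \frac{11737}{16817}$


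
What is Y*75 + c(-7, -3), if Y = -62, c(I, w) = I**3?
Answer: -4993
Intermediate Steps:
Y*75 + c(-7, -3) = -62*75 + (-7)**3 = -4650 - 343 = -4993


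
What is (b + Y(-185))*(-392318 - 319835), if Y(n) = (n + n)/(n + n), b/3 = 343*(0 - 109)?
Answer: 79875080480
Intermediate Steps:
b = -112161 (b = 3*(343*(0 - 109)) = 3*(343*(-109)) = 3*(-37387) = -112161)
Y(n) = 1 (Y(n) = (2*n)/((2*n)) = (2*n)*(1/(2*n)) = 1)
(b + Y(-185))*(-392318 - 319835) = (-112161 + 1)*(-392318 - 319835) = -112160*(-712153) = 79875080480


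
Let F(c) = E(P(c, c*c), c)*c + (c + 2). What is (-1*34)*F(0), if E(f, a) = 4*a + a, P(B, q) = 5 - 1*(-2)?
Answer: -68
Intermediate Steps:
P(B, q) = 7 (P(B, q) = 5 + 2 = 7)
E(f, a) = 5*a
F(c) = 2 + c + 5*c² (F(c) = (5*c)*c + (c + 2) = 5*c² + (2 + c) = 2 + c + 5*c²)
(-1*34)*F(0) = (-1*34)*(2 + 0 + 5*0²) = -34*(2 + 0 + 5*0) = -34*(2 + 0 + 0) = -34*2 = -68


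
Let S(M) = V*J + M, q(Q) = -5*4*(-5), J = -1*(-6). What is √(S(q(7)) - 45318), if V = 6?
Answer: I*√45182 ≈ 212.56*I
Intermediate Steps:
J = 6
q(Q) = 100 (q(Q) = -20*(-5) = 100)
S(M) = 36 + M (S(M) = 6*6 + M = 36 + M)
√(S(q(7)) - 45318) = √((36 + 100) - 45318) = √(136 - 45318) = √(-45182) = I*√45182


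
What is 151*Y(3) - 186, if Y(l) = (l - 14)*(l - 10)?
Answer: 11441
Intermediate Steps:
Y(l) = (-14 + l)*(-10 + l)
151*Y(3) - 186 = 151*(140 + 3² - 24*3) - 186 = 151*(140 + 9 - 72) - 186 = 151*77 - 186 = 11627 - 186 = 11441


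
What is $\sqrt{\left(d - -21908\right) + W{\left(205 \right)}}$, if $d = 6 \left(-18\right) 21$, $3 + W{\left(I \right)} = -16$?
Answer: $\sqrt{19621} \approx 140.07$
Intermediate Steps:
$W{\left(I \right)} = -19$ ($W{\left(I \right)} = -3 - 16 = -19$)
$d = -2268$ ($d = \left(-108\right) 21 = -2268$)
$\sqrt{\left(d - -21908\right) + W{\left(205 \right)}} = \sqrt{\left(-2268 - -21908\right) - 19} = \sqrt{\left(-2268 + 21908\right) - 19} = \sqrt{19640 - 19} = \sqrt{19621}$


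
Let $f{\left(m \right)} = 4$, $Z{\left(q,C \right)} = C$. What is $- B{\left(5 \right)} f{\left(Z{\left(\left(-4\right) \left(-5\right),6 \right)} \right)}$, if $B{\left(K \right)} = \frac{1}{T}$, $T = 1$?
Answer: $-4$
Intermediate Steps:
$B{\left(K \right)} = 1$ ($B{\left(K \right)} = 1^{-1} = 1$)
$- B{\left(5 \right)} f{\left(Z{\left(\left(-4\right) \left(-5\right),6 \right)} \right)} = - 1 \cdot 4 = \left(-1\right) 4 = -4$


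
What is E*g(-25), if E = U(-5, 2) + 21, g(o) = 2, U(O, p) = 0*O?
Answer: 42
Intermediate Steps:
U(O, p) = 0
E = 21 (E = 0 + 21 = 21)
E*g(-25) = 21*2 = 42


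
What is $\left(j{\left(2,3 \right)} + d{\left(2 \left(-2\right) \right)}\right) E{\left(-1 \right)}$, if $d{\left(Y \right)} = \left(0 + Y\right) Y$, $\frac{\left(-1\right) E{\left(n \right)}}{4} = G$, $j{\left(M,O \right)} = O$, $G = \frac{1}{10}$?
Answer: $- \frac{38}{5} \approx -7.6$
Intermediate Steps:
$G = \frac{1}{10} \approx 0.1$
$E{\left(n \right)} = - \frac{2}{5}$ ($E{\left(n \right)} = \left(-4\right) \frac{1}{10} = - \frac{2}{5}$)
$d{\left(Y \right)} = Y^{2}$ ($d{\left(Y \right)} = Y Y = Y^{2}$)
$\left(j{\left(2,3 \right)} + d{\left(2 \left(-2\right) \right)}\right) E{\left(-1 \right)} = \left(3 + \left(2 \left(-2\right)\right)^{2}\right) \left(- \frac{2}{5}\right) = \left(3 + \left(-4\right)^{2}\right) \left(- \frac{2}{5}\right) = \left(3 + 16\right) \left(- \frac{2}{5}\right) = 19 \left(- \frac{2}{5}\right) = - \frac{38}{5}$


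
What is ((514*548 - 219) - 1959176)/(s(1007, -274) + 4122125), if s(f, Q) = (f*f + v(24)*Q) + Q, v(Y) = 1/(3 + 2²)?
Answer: -11744061/35951026 ≈ -0.32667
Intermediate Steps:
v(Y) = ⅐ (v(Y) = 1/(3 + 4) = 1/7 = ⅐)
s(f, Q) = f² + 8*Q/7 (s(f, Q) = (f*f + Q/7) + Q = (f² + Q/7) + Q = f² + 8*Q/7)
((514*548 - 219) - 1959176)/(s(1007, -274) + 4122125) = ((514*548 - 219) - 1959176)/((1007² + (8/7)*(-274)) + 4122125) = ((281672 - 219) - 1959176)/((1014049 - 2192/7) + 4122125) = (281453 - 1959176)/(7096151/7 + 4122125) = -1677723/35951026/7 = -1677723*7/35951026 = -11744061/35951026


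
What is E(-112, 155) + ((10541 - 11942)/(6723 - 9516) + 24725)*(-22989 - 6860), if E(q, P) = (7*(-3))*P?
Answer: -36163702877/49 ≈ -7.3803e+8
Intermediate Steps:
E(q, P) = -21*P
E(-112, 155) + ((10541 - 11942)/(6723 - 9516) + 24725)*(-22989 - 6860) = -21*155 + ((10541 - 11942)/(6723 - 9516) + 24725)*(-22989 - 6860) = -3255 + (-1401/(-2793) + 24725)*(-29849) = -3255 + (-1401*(-1/2793) + 24725)*(-29849) = -3255 + (467/931 + 24725)*(-29849) = -3255 + (23019442/931)*(-29849) = -3255 - 36163543382/49 = -36163702877/49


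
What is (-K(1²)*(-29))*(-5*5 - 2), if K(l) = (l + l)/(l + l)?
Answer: -783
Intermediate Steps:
K(l) = 1 (K(l) = (2*l)/((2*l)) = (2*l)*(1/(2*l)) = 1)
(-K(1²)*(-29))*(-5*5 - 2) = (-1*1*(-29))*(-5*5 - 2) = (-1*(-29))*(-25 - 2) = 29*(-27) = -783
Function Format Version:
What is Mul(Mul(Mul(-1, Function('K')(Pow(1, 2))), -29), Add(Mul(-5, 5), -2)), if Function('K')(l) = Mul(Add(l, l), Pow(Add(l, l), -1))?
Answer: -783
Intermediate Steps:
Function('K')(l) = 1 (Function('K')(l) = Mul(Mul(2, l), Pow(Mul(2, l), -1)) = Mul(Mul(2, l), Mul(Rational(1, 2), Pow(l, -1))) = 1)
Mul(Mul(Mul(-1, Function('K')(Pow(1, 2))), -29), Add(Mul(-5, 5), -2)) = Mul(Mul(Mul(-1, 1), -29), Add(Mul(-5, 5), -2)) = Mul(Mul(-1, -29), Add(-25, -2)) = Mul(29, -27) = -783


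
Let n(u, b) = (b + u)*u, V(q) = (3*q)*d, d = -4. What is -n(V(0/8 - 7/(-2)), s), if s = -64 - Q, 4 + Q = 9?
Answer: -4662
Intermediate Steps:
Q = 5 (Q = -4 + 9 = 5)
V(q) = -12*q (V(q) = (3*q)*(-4) = -12*q)
s = -69 (s = -64 - 1*5 = -64 - 5 = -69)
n(u, b) = u*(b + u)
-n(V(0/8 - 7/(-2)), s) = -(-12*(0/8 - 7/(-2)))*(-69 - 12*(0/8 - 7/(-2))) = -(-12*(0*(1/8) - 7*(-1/2)))*(-69 - 12*(0*(1/8) - 7*(-1/2))) = -(-12*(0 + 7/2))*(-69 - 12*(0 + 7/2)) = -(-12*7/2)*(-69 - 12*7/2) = -(-42)*(-69 - 42) = -(-42)*(-111) = -1*4662 = -4662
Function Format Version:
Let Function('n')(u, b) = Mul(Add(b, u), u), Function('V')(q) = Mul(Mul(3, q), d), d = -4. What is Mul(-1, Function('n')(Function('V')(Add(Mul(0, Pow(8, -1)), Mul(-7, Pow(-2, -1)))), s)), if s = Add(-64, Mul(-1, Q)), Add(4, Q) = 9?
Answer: -4662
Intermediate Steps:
Q = 5 (Q = Add(-4, 9) = 5)
Function('V')(q) = Mul(-12, q) (Function('V')(q) = Mul(Mul(3, q), -4) = Mul(-12, q))
s = -69 (s = Add(-64, Mul(-1, 5)) = Add(-64, -5) = -69)
Function('n')(u, b) = Mul(u, Add(b, u))
Mul(-1, Function('n')(Function('V')(Add(Mul(0, Pow(8, -1)), Mul(-7, Pow(-2, -1)))), s)) = Mul(-1, Mul(Mul(-12, Add(Mul(0, Pow(8, -1)), Mul(-7, Pow(-2, -1)))), Add(-69, Mul(-12, Add(Mul(0, Pow(8, -1)), Mul(-7, Pow(-2, -1))))))) = Mul(-1, Mul(Mul(-12, Add(Mul(0, Rational(1, 8)), Mul(-7, Rational(-1, 2)))), Add(-69, Mul(-12, Add(Mul(0, Rational(1, 8)), Mul(-7, Rational(-1, 2))))))) = Mul(-1, Mul(Mul(-12, Add(0, Rational(7, 2))), Add(-69, Mul(-12, Add(0, Rational(7, 2)))))) = Mul(-1, Mul(Mul(-12, Rational(7, 2)), Add(-69, Mul(-12, Rational(7, 2))))) = Mul(-1, Mul(-42, Add(-69, -42))) = Mul(-1, Mul(-42, -111)) = Mul(-1, 4662) = -4662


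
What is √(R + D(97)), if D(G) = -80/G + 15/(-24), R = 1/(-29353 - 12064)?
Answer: I*√374385276855098/16069796 ≈ 1.2041*I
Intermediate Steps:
R = -1/41417 (R = 1/(-41417) = -1/41417 ≈ -2.4145e-5)
D(G) = -5/8 - 80/G (D(G) = -80/G + 15*(-1/24) = -80/G - 5/8 = -5/8 - 80/G)
√(R + D(97)) = √(-1/41417 + (-5/8 - 80/97)) = √(-1/41417 - 1125/776) = √(-46594901/32139592) = I*√374385276855098/16069796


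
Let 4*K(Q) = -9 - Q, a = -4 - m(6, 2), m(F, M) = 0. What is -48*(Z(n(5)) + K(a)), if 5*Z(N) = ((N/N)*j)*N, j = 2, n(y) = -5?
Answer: 156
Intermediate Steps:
Z(N) = 2*N/5 (Z(N) = (((N/N)*2)*N)/5 = ((1*2)*N)/5 = (2*N)/5 = 2*N/5)
a = -4 (a = -4 - 1*0 = -4 + 0 = -4)
K(Q) = -9/4 - Q/4 (K(Q) = (-9 - Q)/4 = -9/4 - Q/4)
-48*(Z(n(5)) + K(a)) = -48*((2/5)*(-5) + (-9/4 - 1/4*(-4))) = -48*(-2 + (-9/4 + 1)) = -48*(-2 - 5/4) = -48*(-13/4) = 156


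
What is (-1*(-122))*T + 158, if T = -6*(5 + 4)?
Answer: -6430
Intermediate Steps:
T = -54 (T = -6*9 = -54)
(-1*(-122))*T + 158 = -1*(-122)*(-54) + 158 = 122*(-54) + 158 = -6588 + 158 = -6430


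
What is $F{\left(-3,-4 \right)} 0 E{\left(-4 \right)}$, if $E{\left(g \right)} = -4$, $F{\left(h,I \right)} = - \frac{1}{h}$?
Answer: $0$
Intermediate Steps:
$F{\left(-3,-4 \right)} 0 E{\left(-4 \right)} = - \frac{1}{-3} \cdot 0 \left(-4\right) = \left(-1\right) \left(- \frac{1}{3}\right) 0 \left(-4\right) = \frac{1}{3} \cdot 0 \left(-4\right) = 0 \left(-4\right) = 0$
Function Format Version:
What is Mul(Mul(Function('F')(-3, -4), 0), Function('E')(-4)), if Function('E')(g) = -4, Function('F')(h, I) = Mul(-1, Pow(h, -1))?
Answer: 0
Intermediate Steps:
Mul(Mul(Function('F')(-3, -4), 0), Function('E')(-4)) = Mul(Mul(Mul(-1, Pow(-3, -1)), 0), -4) = Mul(Mul(Mul(-1, Rational(-1, 3)), 0), -4) = Mul(Mul(Rational(1, 3), 0), -4) = Mul(0, -4) = 0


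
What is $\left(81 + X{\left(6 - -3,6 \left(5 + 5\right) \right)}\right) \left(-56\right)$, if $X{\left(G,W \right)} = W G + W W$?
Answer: $-236376$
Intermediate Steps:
$X{\left(G,W \right)} = W^{2} + G W$ ($X{\left(G,W \right)} = G W + W^{2} = W^{2} + G W$)
$\left(81 + X{\left(6 - -3,6 \left(5 + 5\right) \right)}\right) \left(-56\right) = \left(81 + 6 \left(5 + 5\right) \left(\left(6 - -3\right) + 6 \left(5 + 5\right)\right)\right) \left(-56\right) = \left(81 + 6 \cdot 10 \left(\left(6 + 3\right) + 6 \cdot 10\right)\right) \left(-56\right) = \left(81 + 60 \left(9 + 60\right)\right) \left(-56\right) = \left(81 + 60 \cdot 69\right) \left(-56\right) = \left(81 + 4140\right) \left(-56\right) = 4221 \left(-56\right) = -236376$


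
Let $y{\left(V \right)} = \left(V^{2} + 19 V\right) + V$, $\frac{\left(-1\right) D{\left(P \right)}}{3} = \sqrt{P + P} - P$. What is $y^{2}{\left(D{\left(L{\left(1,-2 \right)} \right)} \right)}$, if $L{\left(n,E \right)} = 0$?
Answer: $0$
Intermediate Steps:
$D{\left(P \right)} = 3 P - 3 \sqrt{2} \sqrt{P}$ ($D{\left(P \right)} = - 3 \left(\sqrt{P + P} - P\right) = - 3 \left(\sqrt{2 P} - P\right) = - 3 \left(\sqrt{2} \sqrt{P} - P\right) = - 3 \left(- P + \sqrt{2} \sqrt{P}\right) = 3 P - 3 \sqrt{2} \sqrt{P}$)
$y{\left(V \right)} = V^{2} + 20 V$
$y^{2}{\left(D{\left(L{\left(1,-2 \right)} \right)} \right)} = \left(\left(3 \cdot 0 - 3 \sqrt{2} \sqrt{0}\right) \left(20 + \left(3 \cdot 0 - 3 \sqrt{2} \sqrt{0}\right)\right)\right)^{2} = \left(\left(0 - 3 \sqrt{2} \cdot 0\right) \left(20 + \left(0 - 3 \sqrt{2} \cdot 0\right)\right)\right)^{2} = \left(\left(0 + 0\right) \left(20 + \left(0 + 0\right)\right)\right)^{2} = \left(0 \left(20 + 0\right)\right)^{2} = \left(0 \cdot 20\right)^{2} = 0^{2} = 0$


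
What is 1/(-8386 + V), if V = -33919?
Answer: -1/42305 ≈ -2.3638e-5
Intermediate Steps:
1/(-8386 + V) = 1/(-8386 - 33919) = 1/(-42305) = -1/42305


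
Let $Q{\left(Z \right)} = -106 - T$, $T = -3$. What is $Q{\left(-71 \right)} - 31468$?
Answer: $-31571$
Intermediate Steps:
$Q{\left(Z \right)} = -103$ ($Q{\left(Z \right)} = -106 - -3 = -106 + 3 = -103$)
$Q{\left(-71 \right)} - 31468 = -103 - 31468 = -31571$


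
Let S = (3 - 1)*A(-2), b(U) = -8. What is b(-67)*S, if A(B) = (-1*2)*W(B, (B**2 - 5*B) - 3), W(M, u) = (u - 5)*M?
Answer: -384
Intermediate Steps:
W(M, u) = M*(-5 + u) (W(M, u) = (-5 + u)*M = M*(-5 + u))
A(B) = -2*B*(-8 + B**2 - 5*B) (A(B) = (-1*2)*(B*(-5 + ((B**2 - 5*B) - 3))) = -2*B*(-5 + (-3 + B**2 - 5*B)) = -2*B*(-8 + B**2 - 5*B))
S = 48 (S = (3 - 1)*(2*(-2)*(8 - 1*(-2)**2 + 5*(-2))) = 2*(2*(-2)*(8 - 1*4 - 10)) = 2*(2*(-2)*(8 - 4 - 10)) = 2*(2*(-2)*(-6)) = 2*24 = 48)
b(-67)*S = -8*48 = -384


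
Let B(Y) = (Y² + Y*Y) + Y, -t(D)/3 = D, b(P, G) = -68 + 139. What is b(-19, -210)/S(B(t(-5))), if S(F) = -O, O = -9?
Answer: 71/9 ≈ 7.8889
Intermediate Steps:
b(P, G) = 71
t(D) = -3*D
B(Y) = Y + 2*Y² (B(Y) = (Y² + Y²) + Y = 2*Y² + Y = Y + 2*Y²)
S(F) = 9 (S(F) = -1*(-9) = 9)
b(-19, -210)/S(B(t(-5))) = 71/9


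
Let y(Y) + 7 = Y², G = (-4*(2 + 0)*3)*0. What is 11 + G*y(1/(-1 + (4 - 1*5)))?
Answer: 11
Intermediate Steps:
G = 0 (G = (-4*2*3)*0 = -8*3*0 = -24*0 = 0)
y(Y) = -7 + Y²
11 + G*y(1/(-1 + (4 - 1*5))) = 11 + 0*(-7 + (1/(-1 + (4 - 1*5)))²) = 11 + 0*(-7 + (1/(-1 + (4 - 5)))²) = 11 + 0*(-7 + (1/(-1 - 1))²) = 11 + 0*(-7 + (1/(-2))²) = 11 + 0*(-7 + (-½)²) = 11 + 0*(-7 + ¼) = 11 + 0*(-27/4) = 11 + 0 = 11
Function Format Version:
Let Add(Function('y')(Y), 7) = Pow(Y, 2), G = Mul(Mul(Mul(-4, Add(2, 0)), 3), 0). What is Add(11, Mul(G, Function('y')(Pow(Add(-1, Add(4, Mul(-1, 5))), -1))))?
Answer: 11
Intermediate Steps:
G = 0 (G = Mul(Mul(Mul(-4, 2), 3), 0) = Mul(Mul(-8, 3), 0) = Mul(-24, 0) = 0)
Function('y')(Y) = Add(-7, Pow(Y, 2))
Add(11, Mul(G, Function('y')(Pow(Add(-1, Add(4, Mul(-1, 5))), -1)))) = Add(11, Mul(0, Add(-7, Pow(Pow(Add(-1, Add(4, Mul(-1, 5))), -1), 2)))) = Add(11, Mul(0, Add(-7, Pow(Pow(Add(-1, Add(4, -5)), -1), 2)))) = Add(11, Mul(0, Add(-7, Pow(Pow(Add(-1, -1), -1), 2)))) = Add(11, Mul(0, Add(-7, Pow(Pow(-2, -1), 2)))) = Add(11, Mul(0, Add(-7, Pow(Rational(-1, 2), 2)))) = Add(11, Mul(0, Add(-7, Rational(1, 4)))) = Add(11, Mul(0, Rational(-27, 4))) = Add(11, 0) = 11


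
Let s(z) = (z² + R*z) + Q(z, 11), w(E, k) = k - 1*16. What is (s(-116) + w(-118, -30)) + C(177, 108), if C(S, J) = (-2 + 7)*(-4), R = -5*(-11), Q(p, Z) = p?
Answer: 6894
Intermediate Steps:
R = 55
w(E, k) = -16 + k (w(E, k) = k - 16 = -16 + k)
C(S, J) = -20 (C(S, J) = 5*(-4) = -20)
s(z) = z² + 56*z (s(z) = (z² + 55*z) + z = z² + 56*z)
(s(-116) + w(-118, -30)) + C(177, 108) = (-116*(56 - 116) + (-16 - 30)) - 20 = (-116*(-60) - 46) - 20 = (6960 - 46) - 20 = 6914 - 20 = 6894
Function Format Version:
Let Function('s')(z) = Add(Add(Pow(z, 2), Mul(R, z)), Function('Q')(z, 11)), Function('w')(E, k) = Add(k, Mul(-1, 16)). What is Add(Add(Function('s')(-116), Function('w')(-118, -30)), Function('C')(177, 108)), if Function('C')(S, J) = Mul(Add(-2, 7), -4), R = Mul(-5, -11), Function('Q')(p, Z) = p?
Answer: 6894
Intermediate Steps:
R = 55
Function('w')(E, k) = Add(-16, k) (Function('w')(E, k) = Add(k, -16) = Add(-16, k))
Function('C')(S, J) = -20 (Function('C')(S, J) = Mul(5, -4) = -20)
Function('s')(z) = Add(Pow(z, 2), Mul(56, z)) (Function('s')(z) = Add(Add(Pow(z, 2), Mul(55, z)), z) = Add(Pow(z, 2), Mul(56, z)))
Add(Add(Function('s')(-116), Function('w')(-118, -30)), Function('C')(177, 108)) = Add(Add(Mul(-116, Add(56, -116)), Add(-16, -30)), -20) = Add(Add(Mul(-116, -60), -46), -20) = Add(Add(6960, -46), -20) = Add(6914, -20) = 6894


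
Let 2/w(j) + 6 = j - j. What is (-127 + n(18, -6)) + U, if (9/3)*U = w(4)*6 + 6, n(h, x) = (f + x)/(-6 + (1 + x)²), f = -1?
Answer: -7184/57 ≈ -126.04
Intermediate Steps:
w(j) = -⅓ (w(j) = 2/(-6 + (j - j)) = 2/(-6 + 0) = 2/(-6) = 2*(-⅙) = -⅓)
n(h, x) = (-1 + x)/(-6 + (1 + x)²)
U = 4/3 (U = (-⅓*6 + 6)/3 = (-2 + 6)/3 = (⅓)*4 = 4/3 ≈ 1.3333)
(-127 + n(18, -6)) + U = (-127 + (-1 - 6)/(-6 + (1 - 6)²)) + 4/3 = (-127 - 7/(-6 + (-5)²)) + 4/3 = (-127 - 7/(-6 + 25)) + 4/3 = (-127 - 7/19) + 4/3 = -2420/19 + 4/3 = -7184/57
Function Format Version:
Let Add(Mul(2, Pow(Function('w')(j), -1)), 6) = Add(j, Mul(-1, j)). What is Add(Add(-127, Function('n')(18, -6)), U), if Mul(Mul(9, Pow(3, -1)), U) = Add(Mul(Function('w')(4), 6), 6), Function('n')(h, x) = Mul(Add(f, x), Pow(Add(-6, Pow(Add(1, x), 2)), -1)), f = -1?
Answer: Rational(-7184, 57) ≈ -126.04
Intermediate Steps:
Function('w')(j) = Rational(-1, 3) (Function('w')(j) = Mul(2, Pow(Add(-6, Add(j, Mul(-1, j))), -1)) = Mul(2, Pow(Add(-6, 0), -1)) = Mul(2, Pow(-6, -1)) = Mul(2, Rational(-1, 6)) = Rational(-1, 3))
Function('n')(h, x) = Mul(Pow(Add(-6, Pow(Add(1, x), 2)), -1), Add(-1, x)) (Function('n')(h, x) = Mul(Add(-1, x), Pow(Add(-6, Pow(Add(1, x), 2)), -1)) = Mul(Pow(Add(-6, Pow(Add(1, x), 2)), -1), Add(-1, x)))
U = Rational(4, 3) (U = Mul(Rational(1, 3), Add(Mul(Rational(-1, 3), 6), 6)) = Mul(Rational(1, 3), Add(-2, 6)) = Mul(Rational(1, 3), 4) = Rational(4, 3) ≈ 1.3333)
Add(Add(-127, Function('n')(18, -6)), U) = Add(Add(-127, Mul(Pow(Add(-6, Pow(Add(1, -6), 2)), -1), Add(-1, -6))), Rational(4, 3)) = Add(Add(-127, Mul(Pow(Add(-6, Pow(-5, 2)), -1), -7)), Rational(4, 3)) = Add(Add(-127, Mul(Pow(Add(-6, 25), -1), -7)), Rational(4, 3)) = Add(Add(-127, Mul(Pow(19, -1), -7)), Rational(4, 3)) = Add(Add(-127, Mul(Rational(1, 19), -7)), Rational(4, 3)) = Add(Add(-127, Rational(-7, 19)), Rational(4, 3)) = Add(Rational(-2420, 19), Rational(4, 3)) = Rational(-7184, 57)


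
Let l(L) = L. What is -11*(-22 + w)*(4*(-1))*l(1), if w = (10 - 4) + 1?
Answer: -660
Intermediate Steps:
w = 7 (w = 6 + 1 = 7)
-11*(-22 + w)*(4*(-1))*l(1) = -11*(-22 + 7)*(4*(-1))*1 = -(-165)*(-4*1) = -(-165)*(-4) = -11*60 = -660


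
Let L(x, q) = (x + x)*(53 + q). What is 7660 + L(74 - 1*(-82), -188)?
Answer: -34460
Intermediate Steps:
L(x, q) = 2*x*(53 + q) (L(x, q) = (2*x)*(53 + q) = 2*x*(53 + q))
7660 + L(74 - 1*(-82), -188) = 7660 + 2*(74 - 1*(-82))*(53 - 188) = 7660 + 2*(74 + 82)*(-135) = 7660 + 2*156*(-135) = 7660 - 42120 = -34460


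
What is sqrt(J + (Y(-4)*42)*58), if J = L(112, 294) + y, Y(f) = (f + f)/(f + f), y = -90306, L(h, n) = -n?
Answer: 6*I*sqrt(2449) ≈ 296.92*I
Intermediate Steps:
Y(f) = 1 (Y(f) = (2*f)/((2*f)) = (2*f)*(1/(2*f)) = 1)
J = -90600 (J = -1*294 - 90306 = -294 - 90306 = -90600)
sqrt(J + (Y(-4)*42)*58) = sqrt(-90600 + (1*42)*58) = sqrt(-90600 + 42*58) = sqrt(-90600 + 2436) = sqrt(-88164) = 6*I*sqrt(2449)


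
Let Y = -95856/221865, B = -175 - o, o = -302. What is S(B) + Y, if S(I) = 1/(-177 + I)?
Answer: -334311/739550 ≈ -0.45205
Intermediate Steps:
B = 127 (B = -175 - 1*(-302) = -175 + 302 = 127)
Y = -31952/73955 (Y = -95856*1/221865 = -31952/73955 ≈ -0.43205)
S(B) + Y = 1/(-177 + 127) - 31952/73955 = 1/(-50) - 31952/73955 = -1/50 - 31952/73955 = -334311/739550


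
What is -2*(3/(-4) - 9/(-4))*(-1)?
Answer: 3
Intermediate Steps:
-2*(3/(-4) - 9/(-4))*(-1) = -2*(3*(-¼) - 9*(-¼))*(-1) = -2*(-¾ + 9/4)*(-1) = -2*3/2*(-1) = -3*(-1) = 3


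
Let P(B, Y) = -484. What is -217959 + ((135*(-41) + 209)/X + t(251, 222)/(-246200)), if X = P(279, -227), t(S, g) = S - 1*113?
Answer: -3246357201599/14895100 ≈ -2.1795e+5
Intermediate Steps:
t(S, g) = -113 + S (t(S, g) = S - 113 = -113 + S)
X = -484
-217959 + ((135*(-41) + 209)/X + t(251, 222)/(-246200)) = -217959 + ((135*(-41) + 209)/(-484) + (-113 + 251)/(-246200)) = -217959 + ((-5535 + 209)*(-1/484) + 138*(-1/246200)) = -217959 + (-5326*(-1/484) - 69/123100) = -217959 + (2663/242 - 69/123100) = -217959 + 163899301/14895100 = -3246357201599/14895100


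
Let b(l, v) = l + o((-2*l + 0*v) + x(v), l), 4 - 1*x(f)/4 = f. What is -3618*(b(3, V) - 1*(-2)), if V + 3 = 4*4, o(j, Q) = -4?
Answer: -3618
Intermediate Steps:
x(f) = 16 - 4*f
V = 13 (V = -3 + 4*4 = -3 + 16 = 13)
b(l, v) = -4 + l (b(l, v) = l - 4 = -4 + l)
-3618*(b(3, V) - 1*(-2)) = -3618*((-4 + 3) - 1*(-2)) = -3618*(-1 + 2) = -3618*1 = -3618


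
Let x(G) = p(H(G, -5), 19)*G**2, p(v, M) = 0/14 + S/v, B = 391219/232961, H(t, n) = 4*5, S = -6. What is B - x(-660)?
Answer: 30443734699/232961 ≈ 1.3068e+5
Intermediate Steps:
H(t, n) = 20
B = 391219/232961 (B = 391219*(1/232961) = 391219/232961 ≈ 1.6793)
p(v, M) = -6/v (p(v, M) = 0/14 - 6/v = 0*(1/14) - 6/v = 0 - 6/v = -6/v)
x(G) = -3*G**2/10 (x(G) = (-6/20)*G**2 = (-6*1/20)*G**2 = -3*G**2/10)
B - x(-660) = 391219/232961 - (-3)*(-660)**2/10 = 391219/232961 - (-3)*435600/10 = 391219/232961 - 1*(-130680) = 391219/232961 + 130680 = 30443734699/232961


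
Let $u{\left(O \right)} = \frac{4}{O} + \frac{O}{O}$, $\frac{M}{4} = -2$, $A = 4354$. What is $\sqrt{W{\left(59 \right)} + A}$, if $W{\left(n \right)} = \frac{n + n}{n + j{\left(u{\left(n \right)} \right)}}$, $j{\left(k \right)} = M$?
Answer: $\frac{2 \sqrt{2832693}}{51} \approx 66.002$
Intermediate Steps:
$M = -8$ ($M = 4 \left(-2\right) = -8$)
$u{\left(O \right)} = 1 + \frac{4}{O}$ ($u{\left(O \right)} = \frac{4}{O} + 1 = 1 + \frac{4}{O}$)
$j{\left(k \right)} = -8$
$W{\left(n \right)} = \frac{2 n}{-8 + n}$ ($W{\left(n \right)} = \frac{n + n}{n - 8} = \frac{2 n}{-8 + n}$)
$\sqrt{W{\left(59 \right)} + A} = \sqrt{2 \cdot 59 \frac{1}{-8 + 59} + 4354} = \sqrt{2 \cdot 59 \cdot \frac{1}{51} + 4354} = \sqrt{\frac{118}{51} + 4354} = \sqrt{\frac{222172}{51}} = \frac{2 \sqrt{2832693}}{51}$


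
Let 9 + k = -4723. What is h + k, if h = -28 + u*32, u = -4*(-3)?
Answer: -4376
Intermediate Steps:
u = 12
h = 356 (h = -28 + 12*32 = -28 + 384 = 356)
k = -4732 (k = -9 - 4723 = -4732)
h + k = 356 - 4732 = -4376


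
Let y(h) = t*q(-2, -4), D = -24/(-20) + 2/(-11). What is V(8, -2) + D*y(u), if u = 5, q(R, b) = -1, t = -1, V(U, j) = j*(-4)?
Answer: 496/55 ≈ 9.0182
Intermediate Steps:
V(U, j) = -4*j
D = 56/55 (D = -24*(-1/20) + 2*(-1/11) = 6/5 - 2/11 = 56/55 ≈ 1.0182)
y(h) = 1 (y(h) = -1*(-1) = 1)
V(8, -2) + D*y(u) = -4*(-2) + (56/55)*1 = 8 + 56/55 = 496/55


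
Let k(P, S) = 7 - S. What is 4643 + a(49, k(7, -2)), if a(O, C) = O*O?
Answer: 7044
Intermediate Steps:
a(O, C) = O²
4643 + a(49, k(7, -2)) = 4643 + 49² = 4643 + 2401 = 7044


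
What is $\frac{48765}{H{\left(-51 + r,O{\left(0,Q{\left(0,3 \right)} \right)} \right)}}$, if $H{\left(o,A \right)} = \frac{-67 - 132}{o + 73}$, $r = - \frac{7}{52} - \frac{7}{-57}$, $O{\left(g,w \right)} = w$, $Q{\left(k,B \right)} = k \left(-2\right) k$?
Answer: $- \frac{1059387115}{196612} \approx -5388.2$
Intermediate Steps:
$Q{\left(k,B \right)} = - 2 k^{2}$ ($Q{\left(k,B \right)} = - 2 k k = - 2 k^{2}$)
$r = - \frac{35}{2964}$ ($r = \left(-7\right) \frac{1}{52} - - \frac{7}{57} = - \frac{7}{52} + \frac{7}{57} = - \frac{35}{2964} \approx -0.011808$)
$H{\left(o,A \right)} = - \frac{199}{73 + o}$
$\frac{48765}{H{\left(-51 + r,O{\left(0,Q{\left(0,3 \right)} \right)} \right)}} = \frac{48765}{\left(-199\right) \frac{1}{73 - \frac{151199}{2964}}} = \frac{48765}{\left(-199\right) \frac{1}{\frac{65173}{2964}}} = \frac{48765}{\left(-199\right) \frac{2964}{65173}} = \frac{48765}{- \frac{589836}{65173}} = 48765 \left(- \frac{65173}{589836}\right) = - \frac{1059387115}{196612}$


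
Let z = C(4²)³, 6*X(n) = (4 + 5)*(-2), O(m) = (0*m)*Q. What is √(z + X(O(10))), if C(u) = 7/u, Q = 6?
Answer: I*√11945/64 ≈ 1.7077*I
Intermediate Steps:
O(m) = 0 (O(m) = (0*m)*6 = 0*6 = 0)
X(n) = -3 (X(n) = ((4 + 5)*(-2))/6 = (9*(-2))/6 = (⅙)*(-18) = -3)
z = 343/4096 (z = (7/(4²))³ = (7/16)³ = 343/4096 ≈ 0.083740)
√(z + X(O(10))) = √(343/4096 - 3) = √(-11945/4096) = I*√11945/64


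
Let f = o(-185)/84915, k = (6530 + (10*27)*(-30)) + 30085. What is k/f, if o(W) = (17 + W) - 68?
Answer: -2421351225/236 ≈ -1.0260e+7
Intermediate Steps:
o(W) = -51 + W
k = 28515 (k = (6530 + 270*(-30)) + 30085 = (6530 - 8100) + 30085 = -1570 + 30085 = 28515)
f = -236/84915 (f = (-51 - 185)/84915 = -236*1/84915 = -236/84915 ≈ -0.0027792)
k/f = 28515/(-236/84915) = 28515*(-84915/236) = -2421351225/236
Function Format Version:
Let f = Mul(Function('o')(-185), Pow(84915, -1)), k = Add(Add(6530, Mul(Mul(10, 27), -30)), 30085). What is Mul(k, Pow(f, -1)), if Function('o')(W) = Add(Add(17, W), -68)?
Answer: Rational(-2421351225, 236) ≈ -1.0260e+7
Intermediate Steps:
Function('o')(W) = Add(-51, W)
k = 28515 (k = Add(Add(6530, Mul(270, -30)), 30085) = Add(Add(6530, -8100), 30085) = Add(-1570, 30085) = 28515)
f = Rational(-236, 84915) (f = Mul(Add(-51, -185), Pow(84915, -1)) = Mul(-236, Rational(1, 84915)) = Rational(-236, 84915) ≈ -0.0027792)
Mul(k, Pow(f, -1)) = Mul(28515, Pow(Rational(-236, 84915), -1)) = Mul(28515, Rational(-84915, 236)) = Rational(-2421351225, 236)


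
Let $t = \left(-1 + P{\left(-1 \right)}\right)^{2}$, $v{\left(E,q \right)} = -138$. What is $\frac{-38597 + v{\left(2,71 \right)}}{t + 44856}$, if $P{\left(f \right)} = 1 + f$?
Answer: $- \frac{38735}{44857} \approx -0.86352$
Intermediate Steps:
$t = 1$ ($t = \left(-1 + \left(1 - 1\right)\right)^{2} = \left(-1 + 0\right)^{2} = \left(-1\right)^{2} = 1$)
$\frac{-38597 + v{\left(2,71 \right)}}{t + 44856} = \frac{-38597 - 138}{1 + 44856} = - \frac{38735}{44857}$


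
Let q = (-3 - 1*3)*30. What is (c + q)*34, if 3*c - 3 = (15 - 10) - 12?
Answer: -18496/3 ≈ -6165.3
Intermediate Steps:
q = -180 (q = (-3 - 3)*30 = -6*30 = -180)
c = -4/3 (c = 1 + ((15 - 10) - 12)/3 = 1 + (5 - 12)/3 = 1 + (⅓)*(-7) = 1 - 7/3 = -4/3 ≈ -1.3333)
(c + q)*34 = (-4/3 - 180)*34 = -544/3*34 = -18496/3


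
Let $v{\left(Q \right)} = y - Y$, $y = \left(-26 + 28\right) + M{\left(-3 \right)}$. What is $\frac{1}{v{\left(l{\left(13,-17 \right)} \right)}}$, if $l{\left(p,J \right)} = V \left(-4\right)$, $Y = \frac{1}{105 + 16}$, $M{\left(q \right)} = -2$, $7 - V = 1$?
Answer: $-121$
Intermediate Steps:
$V = 6$ ($V = 7 - 1 = 6$)
$Y = \frac{1}{121} \approx 0.0082645$
$l{\left(p,J \right)} = -24$ ($l{\left(p,J \right)} = 6 \left(-4\right) = -24$)
$y = 0$ ($y = \left(-26 + 28\right) - 2 = 2 - 2 = 0$)
$v{\left(Q \right)} = - \frac{1}{121}$ ($v{\left(Q \right)} = 0 - \frac{1}{121} = - \frac{1}{121}$)
$\frac{1}{v{\left(l{\left(13,-17 \right)} \right)}} = \frac{1}{- \frac{1}{121}} = -121$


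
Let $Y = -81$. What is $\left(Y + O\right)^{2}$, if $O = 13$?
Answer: $4624$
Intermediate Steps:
$\left(Y + O\right)^{2} = \left(-81 + 13\right)^{2} = \left(-68\right)^{2} = 4624$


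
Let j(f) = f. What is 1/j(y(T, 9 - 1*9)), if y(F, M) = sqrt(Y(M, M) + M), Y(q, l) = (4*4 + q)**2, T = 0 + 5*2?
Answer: 1/16 ≈ 0.062500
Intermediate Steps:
T = 10 (T = 0 + 10 = 10)
Y(q, l) = (16 + q)**2
y(F, M) = sqrt(M + (16 + M)**2) (y(F, M) = sqrt((16 + M)**2 + M) = sqrt(M + (16 + M)**2))
1/j(y(T, 9 - 1*9)) = 1/(sqrt((9 - 1*9) + (16 + (9 - 1*9))**2)) = 1/(sqrt((9 - 9) + (16 + (9 - 9))**2)) = 1/(sqrt(0 + (16 + 0)**2)) = 1/(sqrt(0 + 16**2)) = 1/(sqrt(0 + 256)) = 1/(sqrt(256)) = 1/16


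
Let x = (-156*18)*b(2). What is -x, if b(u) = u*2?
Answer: 11232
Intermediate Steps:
b(u) = 2*u
x = -11232 (x = (-156*18)*(2*2) = -2808*4 = -11232)
-x = -1*(-11232) = 11232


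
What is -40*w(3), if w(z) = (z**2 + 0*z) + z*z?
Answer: -720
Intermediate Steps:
w(z) = 2*z**2 (w(z) = (z**2 + 0) + z**2 = z**2 + z**2 = 2*z**2)
-40*w(3) = -80*3**2 = -80*9 = -40*18 = -720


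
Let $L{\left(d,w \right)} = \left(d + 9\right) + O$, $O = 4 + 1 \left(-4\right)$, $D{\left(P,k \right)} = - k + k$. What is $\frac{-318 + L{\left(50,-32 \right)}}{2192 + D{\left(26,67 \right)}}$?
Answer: $- \frac{259}{2192} \approx -0.11816$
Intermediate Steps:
$D{\left(P,k \right)} = 0$
$O = 0$ ($O = 4 - 4 = 0$)
$L{\left(d,w \right)} = 9 + d$ ($L{\left(d,w \right)} = \left(d + 9\right) + 0 = \left(9 + d\right) + 0 = 9 + d$)
$\frac{-318 + L{\left(50,-32 \right)}}{2192 + D{\left(26,67 \right)}} = \frac{-318 + \left(9 + 50\right)}{2192 + 0} = \frac{-318 + 59}{2192} = \left(-259\right) \frac{1}{2192} = - \frac{259}{2192}$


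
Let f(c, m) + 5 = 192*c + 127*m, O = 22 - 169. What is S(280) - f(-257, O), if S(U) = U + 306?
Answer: 68604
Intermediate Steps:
O = -147
f(c, m) = -5 + 127*m + 192*c (f(c, m) = -5 + (192*c + 127*m) = -5 + (127*m + 192*c) = -5 + 127*m + 192*c)
S(U) = 306 + U
S(280) - f(-257, O) = (306 + 280) - (-5 + 127*(-147) + 192*(-257)) = 586 - (-5 - 18669 - 49344) = 586 - 1*(-68018) = 586 + 68018 = 68604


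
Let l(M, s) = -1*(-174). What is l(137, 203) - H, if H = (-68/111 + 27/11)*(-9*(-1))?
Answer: 64071/407 ≈ 157.42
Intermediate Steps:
l(M, s) = 174
H = 6747/407 (H = (-68*1/111 + 27*(1/11))*9 = (-68/111 + 27/11)*9 = (2249/1221)*9 = 6747/407 ≈ 16.577)
l(137, 203) - H = 174 - 1*6747/407 = 174 - 6747/407 = 64071/407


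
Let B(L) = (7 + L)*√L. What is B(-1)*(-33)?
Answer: -198*I ≈ -198.0*I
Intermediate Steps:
B(L) = √L*(7 + L)
B(-1)*(-33) = (√(-1)*(7 - 1))*(-33) = (I*6)*(-33) = (6*I)*(-33) = -198*I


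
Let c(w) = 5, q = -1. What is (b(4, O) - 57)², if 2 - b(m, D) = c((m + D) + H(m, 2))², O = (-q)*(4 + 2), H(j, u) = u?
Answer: 6400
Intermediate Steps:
O = 6 (O = (-1*(-1))*(4 + 2) = 1*6 = 6)
b(m, D) = -23 (b(m, D) = 2 - 1*5² = 2 - 1*25 = 2 - 25 = -23)
(b(4, O) - 57)² = (-23 - 57)² = (-80)² = 6400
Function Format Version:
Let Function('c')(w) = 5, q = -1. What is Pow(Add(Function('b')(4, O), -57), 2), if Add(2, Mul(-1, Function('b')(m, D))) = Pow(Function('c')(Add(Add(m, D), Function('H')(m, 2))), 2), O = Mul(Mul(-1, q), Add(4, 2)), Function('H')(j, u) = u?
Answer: 6400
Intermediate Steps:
O = 6 (O = Mul(Mul(-1, -1), Add(4, 2)) = Mul(1, 6) = 6)
Function('b')(m, D) = -23 (Function('b')(m, D) = Add(2, Mul(-1, Pow(5, 2))) = Add(2, Mul(-1, 25)) = Add(2, -25) = -23)
Pow(Add(Function('b')(4, O), -57), 2) = Pow(Add(-23, -57), 2) = Pow(-80, 2) = 6400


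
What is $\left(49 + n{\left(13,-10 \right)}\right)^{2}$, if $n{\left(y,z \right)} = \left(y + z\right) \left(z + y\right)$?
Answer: $3364$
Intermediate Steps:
$n{\left(y,z \right)} = \left(y + z\right)^{2}$ ($n{\left(y,z \right)} = \left(y + z\right) \left(y + z\right) = \left(y + z\right)^{2}$)
$\left(49 + n{\left(13,-10 \right)}\right)^{2} = \left(49 + \left(13 - 10\right)^{2}\right)^{2} = \left(49 + 3^{2}\right)^{2} = \left(49 + 9\right)^{2} = 58^{2} = 3364$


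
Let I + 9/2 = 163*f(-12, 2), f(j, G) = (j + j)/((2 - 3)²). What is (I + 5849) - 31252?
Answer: -58639/2 ≈ -29320.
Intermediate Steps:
f(j, G) = 2*j (f(j, G) = (2*j)/((-1)²) = (2*j)/1 = (2*j)*1 = 2*j)
I = -7833/2 (I = -9/2 + 163*(2*(-12)) = -9/2 + 163*(-24) = -9/2 - 3912 = -7833/2 ≈ -3916.5)
(I + 5849) - 31252 = (-7833/2 + 5849) - 31252 = 3865/2 - 31252 = -58639/2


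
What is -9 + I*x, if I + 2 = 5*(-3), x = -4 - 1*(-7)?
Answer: -60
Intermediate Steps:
x = 3 (x = -4 + 7 = 3)
I = -17 (I = -2 + 5*(-3) = -2 - 15 = -17)
-9 + I*x = -9 - 17*3 = -9 - 51 = -60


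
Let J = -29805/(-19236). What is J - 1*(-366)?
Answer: 2356727/6412 ≈ 367.55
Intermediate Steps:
J = 9935/6412 (J = -29805*(-1/19236) = 9935/6412 ≈ 1.5494)
J - 1*(-366) = 9935/6412 - 1*(-366) = 9935/6412 + 366 = 2356727/6412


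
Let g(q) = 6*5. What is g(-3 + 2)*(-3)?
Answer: -90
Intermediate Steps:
g(q) = 30
g(-3 + 2)*(-3) = 30*(-3) = -90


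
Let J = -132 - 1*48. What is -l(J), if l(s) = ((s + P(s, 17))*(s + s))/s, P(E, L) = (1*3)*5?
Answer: 330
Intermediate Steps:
P(E, L) = 15 (P(E, L) = 3*5 = 15)
J = -180 (J = -132 - 48 = -180)
l(s) = 30 + 2*s (l(s) = ((s + 15)*(s + s))/s = ((15 + s)*(2*s))/s = (2*s*(15 + s))/s = 30 + 2*s)
-l(J) = -(30 + 2*(-180)) = -(30 - 360) = -1*(-330) = 330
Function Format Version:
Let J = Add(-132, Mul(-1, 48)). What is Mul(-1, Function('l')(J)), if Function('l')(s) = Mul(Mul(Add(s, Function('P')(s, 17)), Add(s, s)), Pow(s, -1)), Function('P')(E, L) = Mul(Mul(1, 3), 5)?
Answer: 330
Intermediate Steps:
Function('P')(E, L) = 15 (Function('P')(E, L) = Mul(3, 5) = 15)
J = -180 (J = Add(-132, -48) = -180)
Function('l')(s) = Add(30, Mul(2, s)) (Function('l')(s) = Mul(Mul(Add(s, 15), Add(s, s)), Pow(s, -1)) = Mul(Mul(Add(15, s), Mul(2, s)), Pow(s, -1)) = Mul(Mul(2, s, Add(15, s)), Pow(s, -1)) = Add(30, Mul(2, s)))
Mul(-1, Function('l')(J)) = Mul(-1, Add(30, Mul(2, -180))) = Mul(-1, Add(30, -360)) = Mul(-1, -330) = 330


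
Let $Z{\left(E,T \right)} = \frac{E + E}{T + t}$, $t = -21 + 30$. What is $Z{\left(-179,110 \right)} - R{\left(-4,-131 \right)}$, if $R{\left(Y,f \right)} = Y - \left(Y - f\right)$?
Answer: $\frac{15231}{119} \approx 127.99$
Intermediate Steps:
$t = 9$
$Z{\left(E,T \right)} = \frac{2 E}{9 + T}$ ($Z{\left(E,T \right)} = \frac{E + E}{T + 9} = \frac{2 E}{9 + T}$)
$R{\left(Y,f \right)} = f$
$Z{\left(-179,110 \right)} - R{\left(-4,-131 \right)} = 2 \left(-179\right) \frac{1}{9 + 110} - -131 = 2 \left(-179\right) \frac{1}{119} + 131 = - \frac{358}{119} + 131 = \frac{15231}{119}$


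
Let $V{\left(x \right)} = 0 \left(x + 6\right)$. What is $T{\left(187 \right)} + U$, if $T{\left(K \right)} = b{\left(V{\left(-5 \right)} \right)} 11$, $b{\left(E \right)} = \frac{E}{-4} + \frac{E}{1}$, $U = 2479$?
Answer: $2479$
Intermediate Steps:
$V{\left(x \right)} = 0$ ($V{\left(x \right)} = 0 \left(6 + x\right) = 0$)
$b{\left(E \right)} = \frac{3 E}{4}$ ($b{\left(E \right)} = E \left(- \frac{1}{4}\right) + E 1 = - \frac{E}{4} + E = \frac{3 E}{4}$)
$T{\left(K \right)} = 0$ ($T{\left(K \right)} = \frac{3}{4} \cdot 0 \cdot 11 = 0 \cdot 11 = 0$)
$T{\left(187 \right)} + U = 0 + 2479 = 2479$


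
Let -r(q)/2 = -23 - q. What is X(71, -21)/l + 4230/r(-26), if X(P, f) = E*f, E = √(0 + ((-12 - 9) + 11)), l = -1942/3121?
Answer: -705 + 65541*I*√10/1942 ≈ -705.0 + 106.72*I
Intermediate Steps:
l = -1942/3121 (l = -1942*1/3121 = -1942/3121 ≈ -0.62224)
E = I*√10 (E = √(0 + (-21 + 11)) = √(0 - 10) = √(-10) = I*√10 ≈ 3.1623*I)
X(P, f) = I*f*√10 (X(P, f) = (I*√10)*f = I*f*√10)
r(q) = 46 + 2*q (r(q) = -2*(-23 - q) = 46 + 2*q)
X(71, -21)/l + 4230/r(-26) = (I*(-21)*√10)/(-1942/3121) + 4230/(46 + 2*(-26)) = -21*I*√10*(-3121/1942) + 4230/(46 - 52) = 65541*I*√10/1942 + 4230/(-6) = 65541*I*√10/1942 + 4230*(-⅙) = 65541*I*√10/1942 - 705 = -705 + 65541*I*√10/1942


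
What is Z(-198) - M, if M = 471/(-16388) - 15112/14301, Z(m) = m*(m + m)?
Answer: 18376328688731/234364788 ≈ 78409.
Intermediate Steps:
Z(m) = 2*m² (Z(m) = m*(2*m) = 2*m²)
M = -254391227/234364788 (M = 471*(-1/16388) - 15112*1/14301 = -471/16388 - 15112/14301 = -254391227/234364788 ≈ -1.0854)
Z(-198) - M = 2*(-198)² - 1*(-254391227/234364788) = 2*39204 + 254391227/234364788 = 78408 + 254391227/234364788 = 18376328688731/234364788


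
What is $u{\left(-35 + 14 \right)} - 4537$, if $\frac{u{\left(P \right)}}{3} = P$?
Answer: $-4600$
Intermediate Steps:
$u{\left(P \right)} = 3 P$
$u{\left(-35 + 14 \right)} - 4537 = 3 \left(-35 + 14\right) - 4537 = 3 \left(-21\right) - 4537 = -63 - 4537 = -4600$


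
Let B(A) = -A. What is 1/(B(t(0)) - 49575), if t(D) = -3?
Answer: -1/49572 ≈ -2.0173e-5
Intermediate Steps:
1/(B(t(0)) - 49575) = 1/(-1*(-3) - 49575) = 1/(3 - 49575) = 1/(-49572) = -1/49572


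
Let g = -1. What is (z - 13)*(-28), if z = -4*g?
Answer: 252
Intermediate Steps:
z = 4 (z = -4*(-1) = 4)
(z - 13)*(-28) = (4 - 13)*(-28) = -9*(-28) = 252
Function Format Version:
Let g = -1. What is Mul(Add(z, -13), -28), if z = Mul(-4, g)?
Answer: 252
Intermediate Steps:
z = 4 (z = Mul(-4, -1) = 4)
Mul(Add(z, -13), -28) = Mul(Add(4, -13), -28) = Mul(-9, -28) = 252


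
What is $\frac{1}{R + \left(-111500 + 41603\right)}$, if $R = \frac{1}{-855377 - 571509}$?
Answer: $- \frac{1426886}{99735050743} \approx -1.4307 \cdot 10^{-5}$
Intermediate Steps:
$R = - \frac{1}{1426886}$ ($R = \frac{1}{-1426886} = - \frac{1}{1426886} \approx -7.0083 \cdot 10^{-7}$)
$\frac{1}{R + \left(-111500 + 41603\right)} = \frac{1}{- \frac{1}{1426886} + \left(-111500 + 41603\right)} = \frac{1}{- \frac{1}{1426886} - 69897} = \frac{1}{- \frac{99735050743}{1426886}} = - \frac{1426886}{99735050743}$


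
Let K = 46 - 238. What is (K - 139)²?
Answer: 109561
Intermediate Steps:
K = -192
(K - 139)² = (-192 - 139)² = (-331)² = 109561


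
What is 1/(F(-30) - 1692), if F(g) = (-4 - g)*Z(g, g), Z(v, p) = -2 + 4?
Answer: -1/1640 ≈ -0.00060976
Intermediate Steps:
Z(v, p) = 2
F(g) = -8 - 2*g (F(g) = (-4 - g)*2 = -8 - 2*g)
1/(F(-30) - 1692) = 1/((-8 - 2*(-30)) - 1692) = 1/((-8 + 60) - 1692) = 1/(52 - 1692) = 1/(-1640) = -1/1640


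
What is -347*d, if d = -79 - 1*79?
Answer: 54826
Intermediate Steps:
d = -158 (d = -79 - 79 = -158)
-347*d = -347*(-158) = 54826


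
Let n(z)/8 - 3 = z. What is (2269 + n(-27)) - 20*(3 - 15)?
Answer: 2317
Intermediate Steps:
n(z) = 24 + 8*z
(2269 + n(-27)) - 20*(3 - 15) = (2269 + (24 + 8*(-27))) - 20*(3 - 15) = (2269 + (24 - 216)) - 20*(-12) = (2269 - 192) + 240 = 2077 + 240 = 2317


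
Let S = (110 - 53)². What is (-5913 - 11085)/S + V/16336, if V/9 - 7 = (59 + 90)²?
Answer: 7743850/1105743 ≈ 7.0033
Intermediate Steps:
V = 199872 (V = 63 + 9*(59 + 90)² = 63 + 9*149² = 63 + 9*22201 = 63 + 199809 = 199872)
S = 3249 (S = 57² = 3249)
(-5913 - 11085)/S + V/16336 = (-5913 - 11085)/3249 + 199872/16336 = -16998*1/3249 + 199872*(1/16336) = -5666/1083 + 12492/1021 = 7743850/1105743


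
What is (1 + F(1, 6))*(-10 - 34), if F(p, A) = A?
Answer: -308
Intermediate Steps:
(1 + F(1, 6))*(-10 - 34) = (1 + 6)*(-10 - 34) = 7*(-44) = -308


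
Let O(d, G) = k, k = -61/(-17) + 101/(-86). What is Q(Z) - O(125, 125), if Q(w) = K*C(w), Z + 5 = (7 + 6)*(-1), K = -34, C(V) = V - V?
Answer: -3529/1462 ≈ -2.4138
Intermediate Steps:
C(V) = 0
k = 3529/1462 (k = -61*(-1/17) + 101*(-1/86) = 61/17 - 101/86 = 3529/1462 ≈ 2.4138)
O(d, G) = 3529/1462
Z = -18 (Z = -5 + (7 + 6)*(-1) = -5 + 13*(-1) = -5 - 13 = -18)
Q(w) = 0 (Q(w) = -34*0 = 0)
Q(Z) - O(125, 125) = 0 - 1*3529/1462 = 0 - 3529/1462 = -3529/1462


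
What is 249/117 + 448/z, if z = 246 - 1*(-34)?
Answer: 727/195 ≈ 3.7282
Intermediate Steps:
z = 280 (z = 246 + 34 = 280)
249/117 + 448/z = 249/117 + 448/280 = 249*(1/117) + 448*(1/280) = 83/39 + 8/5 = 727/195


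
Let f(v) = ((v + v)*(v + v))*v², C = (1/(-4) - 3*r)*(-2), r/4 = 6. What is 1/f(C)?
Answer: 4/6975757441 ≈ 5.7341e-10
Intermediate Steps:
r = 24 (r = 4*6 = 24)
C = 289/2 (C = (1/(-4) - 3*24)*(-2) = (-¼ - 72)*(-2) = -289/4*(-2) = 289/2 ≈ 144.50)
f(v) = 4*v⁴ (f(v) = ((2*v)*(2*v))*v² = (4*v²)*v² = 4*v⁴)
1/f(C) = 1/(4*(289/2)⁴) = 1/(4*(6975757441/16)) = 1/(6975757441/4) = 4/6975757441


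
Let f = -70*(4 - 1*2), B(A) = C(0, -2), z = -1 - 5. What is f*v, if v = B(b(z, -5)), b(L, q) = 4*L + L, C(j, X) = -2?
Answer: 280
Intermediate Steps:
z = -6
b(L, q) = 5*L
B(A) = -2
v = -2
f = -140 (f = -70*(4 - 2) = -70*2 = -140)
f*v = -140*(-2) = 280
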